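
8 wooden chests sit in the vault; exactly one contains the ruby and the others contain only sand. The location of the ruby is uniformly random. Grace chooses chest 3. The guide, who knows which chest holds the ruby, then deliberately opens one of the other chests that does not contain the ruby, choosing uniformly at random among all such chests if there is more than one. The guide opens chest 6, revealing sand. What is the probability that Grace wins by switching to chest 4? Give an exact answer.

7/48

Condition on the true location of the ruby.
If it is in any of chests 1, 2, 4, 5, 7, and 8 (prior 1/8 each): the guide has 6 equally likely choices, so probability 1/6; weight (1/8)·(1/6) = 1/48 each.
If it is in chest 3 (prior 1/8): the guide has 7 equally likely choices, so probability 1/7; weight (1/8)·(1/7) = 1/56.
If it is in chest 6 (prior 1/8): the guide opened chest 6, so this case is ruled out; weight (1/8)·0 = 0.
The weights sum to 1/7.
So P(the ruby in chest 4 | the guide opened chest 6) = (1/48) / (1/7) = 7/48.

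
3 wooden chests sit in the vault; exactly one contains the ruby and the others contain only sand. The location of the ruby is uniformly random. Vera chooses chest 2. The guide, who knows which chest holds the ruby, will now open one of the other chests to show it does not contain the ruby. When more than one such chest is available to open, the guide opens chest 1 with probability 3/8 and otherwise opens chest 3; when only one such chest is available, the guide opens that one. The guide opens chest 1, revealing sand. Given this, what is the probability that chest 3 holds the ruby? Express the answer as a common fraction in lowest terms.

Apply Bayes' rule, conditioning on where the ruby actually is.
If it is in chest 1 (prior 1/3): the guide opened chest 1, so this case is ruled out; weight (1/3)·0 = 0.
If it is in chest 2 (prior 1/3): chest 1 is available, opened with probability 3/8; weight (1/3)·(3/8) = 1/8.
If it is in chest 3 (prior 1/3): only chest 1 is available, probability 1; weight (1/3)·1 = 1/3.
The weights sum to 11/24.
So P(the ruby in chest 3 | the guide opened chest 1) = (1/3) / (11/24) = 8/11.

8/11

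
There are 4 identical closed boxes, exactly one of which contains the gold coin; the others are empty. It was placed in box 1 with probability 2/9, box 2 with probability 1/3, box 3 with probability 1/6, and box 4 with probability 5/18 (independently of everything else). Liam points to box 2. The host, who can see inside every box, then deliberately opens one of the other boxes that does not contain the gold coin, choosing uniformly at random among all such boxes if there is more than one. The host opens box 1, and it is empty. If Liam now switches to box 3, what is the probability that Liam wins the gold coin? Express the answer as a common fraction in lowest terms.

Condition on the true location of the gold coin.
If it is in box 1 (prior 2/9): the host opened box 1, so this case is ruled out; weight (2/9)·0 = 0.
If it is in box 2 (prior 1/3): the host has 3 equally likely choices, so probability 1/3; weight (1/3)·(1/3) = 1/9.
If it is in box 3 (prior 1/6): the host has 2 equally likely choices, so probability 1/2; weight (1/6)·(1/2) = 1/12.
If it is in box 4 (prior 5/18): the host has 2 equally likely choices, so probability 1/2; weight (5/18)·(1/2) = 5/36.
The weights sum to 1/3.
So P(the gold coin in box 3 | the host opened box 1) = (1/12) / (1/3) = 1/4.

1/4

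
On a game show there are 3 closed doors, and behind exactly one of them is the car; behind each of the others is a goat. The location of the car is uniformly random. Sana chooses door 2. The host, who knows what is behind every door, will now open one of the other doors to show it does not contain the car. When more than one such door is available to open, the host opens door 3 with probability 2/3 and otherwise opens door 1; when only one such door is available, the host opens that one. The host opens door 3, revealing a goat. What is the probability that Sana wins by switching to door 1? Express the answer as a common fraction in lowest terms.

3/5

Apply Bayes' rule, conditioning on where the car actually is.
If it is behind door 1 (prior 1/3): only door 3 is available, probability 1; weight (1/3)·1 = 1/3.
If it is behind door 2 (prior 1/3): door 3 is available, opened with probability 2/3; weight (1/3)·(2/3) = 2/9.
If it is behind door 3 (prior 1/3): the host opened door 3, so this case is ruled out; weight (1/3)·0 = 0.
The weights sum to 5/9.
So P(the car behind door 1 | the host opened door 3) = (1/3) / (5/9) = 3/5.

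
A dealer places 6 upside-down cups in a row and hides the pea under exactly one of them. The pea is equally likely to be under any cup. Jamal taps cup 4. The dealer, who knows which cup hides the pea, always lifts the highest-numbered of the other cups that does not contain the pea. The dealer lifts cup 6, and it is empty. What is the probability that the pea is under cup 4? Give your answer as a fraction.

Consider each possible location of the pea in turn.
If it is under any of cups 1, 2, 3, 4, and 5 (prior 1/6 each): cup 6 is the highest-numbered option available, probability 1; weight (1/6)·1 = 1/6 each.
If it is under cup 6 (prior 1/6): the dealer opened cup 6, so this case is ruled out; weight (1/6)·0 = 0.
The weights sum to 5/6.
So P(the pea under cup 4 | the dealer opened cup 6) = (1/6) / (5/6) = 1/5.

1/5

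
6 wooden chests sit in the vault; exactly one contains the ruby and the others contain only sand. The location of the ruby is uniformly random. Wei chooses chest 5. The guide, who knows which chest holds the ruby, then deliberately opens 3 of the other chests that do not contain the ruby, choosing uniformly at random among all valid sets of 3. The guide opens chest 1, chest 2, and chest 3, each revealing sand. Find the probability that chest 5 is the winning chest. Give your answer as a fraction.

1/6

Apply Bayes' rule, conditioning on where the ruby actually is.
If it is in any of chests 1, 2, and 3 (prior 1/6 each): that chest was opened and seen not to hold the prize — ruled out; weight (1/6)·0 = 0 each.
If it is in either of chests 4 and 6 (prior 1/6 each): the guide has 4 equally likely choices, so probability 1/4; weight (1/6)·(1/4) = 1/24 each.
If it is in chest 5 (prior 1/6): the guide has 10 equally likely choices, so probability 1/10; weight (1/6)·(1/10) = 1/60.
The weights sum to 1/10.
So P(the ruby in chest 5 | the guide opened chest 1, chest 2, and chest 3) = (1/60) / (1/10) = 1/6.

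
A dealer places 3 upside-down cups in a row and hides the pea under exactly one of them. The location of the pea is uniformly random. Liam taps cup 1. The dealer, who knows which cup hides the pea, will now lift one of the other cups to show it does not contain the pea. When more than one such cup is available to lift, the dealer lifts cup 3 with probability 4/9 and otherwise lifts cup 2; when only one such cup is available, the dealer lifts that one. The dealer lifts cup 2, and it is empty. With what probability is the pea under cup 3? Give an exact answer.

9/14

Condition on the true location of the pea.
If it is under cup 1 (prior 1/3): cup 3 is available but not opened, probability 5/9; weight (1/3)·(5/9) = 5/27.
If it is under cup 2 (prior 1/3): the dealer opened cup 2, so this case is ruled out; weight (1/3)·0 = 0.
If it is under cup 3 (prior 1/3): only cup 2 is available, probability 1; weight (1/3)·1 = 1/3.
The weights sum to 14/27.
So P(the pea under cup 3 | the dealer opened cup 2) = (1/3) / (14/27) = 9/14.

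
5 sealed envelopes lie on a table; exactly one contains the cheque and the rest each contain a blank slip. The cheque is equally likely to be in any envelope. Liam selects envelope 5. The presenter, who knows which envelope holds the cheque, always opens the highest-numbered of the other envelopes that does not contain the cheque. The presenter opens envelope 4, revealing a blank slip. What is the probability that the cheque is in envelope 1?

Consider each possible location of the cheque in turn.
If it is in any of envelopes 1, 2, 3, and 5 (prior 1/5 each): envelope 4 is the highest-numbered option available, probability 1; weight (1/5)·1 = 1/5 each.
If it is in envelope 4 (prior 1/5): the presenter opened envelope 4, so this case is ruled out; weight (1/5)·0 = 0.
The weights sum to 4/5.
So P(the cheque in envelope 1 | the presenter opened envelope 4) = (1/5) / (4/5) = 1/4.

1/4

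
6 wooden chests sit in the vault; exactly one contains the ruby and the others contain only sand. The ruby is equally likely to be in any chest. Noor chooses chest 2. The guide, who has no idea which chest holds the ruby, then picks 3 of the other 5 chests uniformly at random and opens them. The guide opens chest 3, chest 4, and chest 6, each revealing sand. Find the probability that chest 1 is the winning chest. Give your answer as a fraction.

1/3

Condition on the true location of the ruby.
If it is in any of chests 1, 2, and 5 (prior 1/6 each): the guide picks exactly this set with probability 1/10 regardless, and none is the prize; weight (1/6)·(1/10) = 1/60 each.
If it is in any of chests 3, 4, and 6 (prior 1/6 each): that chest was opened and seen not to hold the prize — ruled out; weight (1/6)·0 = 0 each.
The weights sum to 1/20.
So P(the ruby in chest 1 | the guide opened chest 3, chest 4, and chest 6) = (1/60) / (1/20) = 1/3.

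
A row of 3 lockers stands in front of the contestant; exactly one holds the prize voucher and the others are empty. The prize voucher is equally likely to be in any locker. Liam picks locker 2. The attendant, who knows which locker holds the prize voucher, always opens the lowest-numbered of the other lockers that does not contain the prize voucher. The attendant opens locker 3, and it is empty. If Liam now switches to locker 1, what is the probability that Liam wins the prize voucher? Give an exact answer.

Consider each possible location of the prize voucher in turn.
If it is in locker 1 (prior 1/3): locker 3 is the lowest-numbered option available, probability 1; weight (1/3)·1 = 1/3.
If it is in locker 2 (prior 1/3): the attendant would have opened locker 1 instead, probability 0; weight (1/3)·0 = 0.
If it is in locker 3 (prior 1/3): the attendant opened locker 3, so this case is ruled out; weight (1/3)·0 = 0.
The weights sum to 1/3.
So P(the prize voucher in locker 1 | the attendant opened locker 3) = (1/3) / (1/3) = 1.

1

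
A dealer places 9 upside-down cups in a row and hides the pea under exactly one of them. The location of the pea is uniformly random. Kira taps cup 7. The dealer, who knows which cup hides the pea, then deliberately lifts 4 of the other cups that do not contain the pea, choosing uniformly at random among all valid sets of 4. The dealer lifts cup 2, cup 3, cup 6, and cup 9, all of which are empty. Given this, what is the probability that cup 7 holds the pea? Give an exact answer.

1/9

Apply Bayes' rule, conditioning on where the pea actually is.
If it is under any of cups 1, 4, 5, and 8 (prior 1/9 each): the dealer has 35 equally likely choices, so probability 1/35; weight (1/9)·(1/35) = 1/315 each.
If it is under any of cups 2, 3, 6, and 9 (prior 1/9 each): that cup was opened and seen not to hold the prize — ruled out; weight (1/9)·0 = 0 each.
If it is under cup 7 (prior 1/9): the dealer has 70 equally likely choices, so probability 1/70; weight (1/9)·(1/70) = 1/630.
The weights sum to 1/70.
So P(the pea under cup 7 | the dealer opened cup 2, cup 3, cup 6, and cup 9) = (1/630) / (1/70) = 1/9.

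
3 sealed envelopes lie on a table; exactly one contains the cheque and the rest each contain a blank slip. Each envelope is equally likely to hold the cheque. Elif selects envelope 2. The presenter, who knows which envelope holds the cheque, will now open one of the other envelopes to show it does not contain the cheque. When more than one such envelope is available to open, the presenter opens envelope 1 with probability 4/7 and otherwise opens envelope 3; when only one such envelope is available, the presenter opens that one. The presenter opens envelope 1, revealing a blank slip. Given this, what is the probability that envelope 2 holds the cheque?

Consider each possible location of the cheque in turn.
If it is in envelope 1 (prior 1/3): the presenter opened envelope 1, so this case is ruled out; weight (1/3)·0 = 0.
If it is in envelope 2 (prior 1/3): envelope 1 is available, opened with probability 4/7; weight (1/3)·(4/7) = 4/21.
If it is in envelope 3 (prior 1/3): only envelope 1 is available, probability 1; weight (1/3)·1 = 1/3.
The weights sum to 11/21.
So P(the cheque in envelope 2 | the presenter opened envelope 1) = (4/21) / (11/21) = 4/11.

4/11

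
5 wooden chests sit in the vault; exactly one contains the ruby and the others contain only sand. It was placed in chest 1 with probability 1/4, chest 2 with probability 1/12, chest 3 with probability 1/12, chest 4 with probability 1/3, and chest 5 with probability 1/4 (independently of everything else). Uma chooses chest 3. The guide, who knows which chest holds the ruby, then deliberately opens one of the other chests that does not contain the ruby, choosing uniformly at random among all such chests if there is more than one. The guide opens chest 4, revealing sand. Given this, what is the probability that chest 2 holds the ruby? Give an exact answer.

Apply Bayes' rule, conditioning on where the ruby actually is.
If it is in either of chests 1 and 5 (prior 1/4 each): the guide has 3 equally likely choices, so probability 1/3; weight (1/4)·(1/3) = 1/12 each.
If it is in chest 2 (prior 1/12): the guide has 3 equally likely choices, so probability 1/3; weight (1/12)·(1/3) = 1/36.
If it is in chest 3 (prior 1/12): the guide has 4 equally likely choices, so probability 1/4; weight (1/12)·(1/4) = 1/48.
If it is in chest 4 (prior 1/3): the guide opened chest 4, so this case is ruled out; weight (1/3)·0 = 0.
The weights sum to 31/144.
So P(the ruby in chest 2 | the guide opened chest 4) = (1/36) / (31/144) = 4/31.

4/31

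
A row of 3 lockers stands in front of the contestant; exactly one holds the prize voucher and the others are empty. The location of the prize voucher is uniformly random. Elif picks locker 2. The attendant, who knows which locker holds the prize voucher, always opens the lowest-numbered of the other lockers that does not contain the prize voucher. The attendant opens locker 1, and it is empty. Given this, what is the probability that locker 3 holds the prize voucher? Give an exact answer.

Condition on the true location of the prize voucher.
If it is in locker 1 (prior 1/3): the attendant opened locker 1, so this case is ruled out; weight (1/3)·0 = 0.
If it is in either of lockers 2 and 3 (prior 1/3 each): locker 1 is the lowest-numbered option available, probability 1; weight (1/3)·1 = 1/3 each.
The weights sum to 2/3.
So P(the prize voucher in locker 3 | the attendant opened locker 1) = (1/3) / (2/3) = 1/2.

1/2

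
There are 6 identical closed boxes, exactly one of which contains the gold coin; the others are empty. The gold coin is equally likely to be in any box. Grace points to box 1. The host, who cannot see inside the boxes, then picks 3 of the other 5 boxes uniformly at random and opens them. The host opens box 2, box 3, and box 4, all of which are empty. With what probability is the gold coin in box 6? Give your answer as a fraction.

Because the host chose which boxes to open without knowing where the gold coin is, the choice is independent of the prize location. Learning that none of the 3 opened boxes holds the gold coin simply rules out those 3 locations and leaves the remaining 3 boxes still equally likely by symmetry.
So P(the gold coin in box 6) = 1/3.

1/3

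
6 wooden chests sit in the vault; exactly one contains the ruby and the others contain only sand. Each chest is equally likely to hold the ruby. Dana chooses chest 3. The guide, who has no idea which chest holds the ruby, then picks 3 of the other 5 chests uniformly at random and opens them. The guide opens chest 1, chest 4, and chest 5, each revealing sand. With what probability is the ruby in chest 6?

1/3

Condition on the true location of the ruby.
If it is in any of chests 1, 4, and 5 (prior 1/6 each): that chest was opened and seen not to hold the prize — ruled out; weight (1/6)·0 = 0 each.
If it is in any of chests 2, 3, and 6 (prior 1/6 each): the guide picks exactly this set with probability 1/10 regardless, and none is the prize; weight (1/6)·(1/10) = 1/60 each.
The weights sum to 1/20.
So P(the ruby in chest 6 | the guide opened chest 1, chest 4, and chest 5) = (1/60) / (1/20) = 1/3.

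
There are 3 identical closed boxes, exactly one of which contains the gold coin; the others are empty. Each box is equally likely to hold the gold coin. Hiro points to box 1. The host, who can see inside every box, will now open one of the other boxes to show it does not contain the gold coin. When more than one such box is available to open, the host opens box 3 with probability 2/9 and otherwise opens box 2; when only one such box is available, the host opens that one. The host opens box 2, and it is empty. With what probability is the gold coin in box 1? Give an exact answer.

7/16

Consider each possible location of the gold coin in turn.
If it is in box 1 (prior 1/3): box 3 is available but not opened, probability 7/9; weight (1/3)·(7/9) = 7/27.
If it is in box 2 (prior 1/3): the host opened box 2, so this case is ruled out; weight (1/3)·0 = 0.
If it is in box 3 (prior 1/3): only box 2 is available, probability 1; weight (1/3)·1 = 1/3.
The weights sum to 16/27.
So P(the gold coin in box 1 | the host opened box 2) = (7/27) / (16/27) = 7/16.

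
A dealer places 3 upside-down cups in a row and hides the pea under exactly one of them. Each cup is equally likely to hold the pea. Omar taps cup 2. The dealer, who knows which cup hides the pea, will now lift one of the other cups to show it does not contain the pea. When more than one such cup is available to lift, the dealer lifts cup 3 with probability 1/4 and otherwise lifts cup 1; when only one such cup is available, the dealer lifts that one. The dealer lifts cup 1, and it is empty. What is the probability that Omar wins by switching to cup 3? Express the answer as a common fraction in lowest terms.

4/7

Apply Bayes' rule, conditioning on where the pea actually is.
If it is under cup 1 (prior 1/3): the dealer opened cup 1, so this case is ruled out; weight (1/3)·0 = 0.
If it is under cup 2 (prior 1/3): cup 3 is available but not opened, probability 3/4; weight (1/3)·(3/4) = 1/4.
If it is under cup 3 (prior 1/3): only cup 1 is available, probability 1; weight (1/3)·1 = 1/3.
The weights sum to 7/12.
So P(the pea under cup 3 | the dealer opened cup 1) = (1/3) / (7/12) = 4/7.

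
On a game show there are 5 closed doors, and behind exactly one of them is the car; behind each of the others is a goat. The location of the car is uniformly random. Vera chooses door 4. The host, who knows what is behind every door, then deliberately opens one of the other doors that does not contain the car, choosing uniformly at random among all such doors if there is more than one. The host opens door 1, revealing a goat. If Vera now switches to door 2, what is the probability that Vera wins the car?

4/15

Condition on the true location of the car.
If it is behind door 1 (prior 1/5): the host opened door 1, so this case is ruled out; weight (1/5)·0 = 0.
If it is behind any of doors 2, 3, and 5 (prior 1/5 each): the host has 3 equally likely choices, so probability 1/3; weight (1/5)·(1/3) = 1/15 each.
If it is behind door 4 (prior 1/5): the host has 4 equally likely choices, so probability 1/4; weight (1/5)·(1/4) = 1/20.
The weights sum to 1/4.
So P(the car behind door 2 | the host opened door 1) = (1/15) / (1/4) = 4/15.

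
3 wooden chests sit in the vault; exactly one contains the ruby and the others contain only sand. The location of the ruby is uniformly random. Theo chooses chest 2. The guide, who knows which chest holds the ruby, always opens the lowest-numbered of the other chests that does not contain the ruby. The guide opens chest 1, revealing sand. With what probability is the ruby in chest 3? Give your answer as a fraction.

Apply Bayes' rule, conditioning on where the ruby actually is.
If it is in chest 1 (prior 1/3): the guide opened chest 1, so this case is ruled out; weight (1/3)·0 = 0.
If it is in either of chests 2 and 3 (prior 1/3 each): chest 1 is the lowest-numbered option available, probability 1; weight (1/3)·1 = 1/3 each.
The weights sum to 2/3.
So P(the ruby in chest 3 | the guide opened chest 1) = (1/3) / (2/3) = 1/2.

1/2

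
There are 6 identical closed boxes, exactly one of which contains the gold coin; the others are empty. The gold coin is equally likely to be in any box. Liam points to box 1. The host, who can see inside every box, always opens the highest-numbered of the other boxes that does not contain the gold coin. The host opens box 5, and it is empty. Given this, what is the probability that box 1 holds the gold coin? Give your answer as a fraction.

0

Apply Bayes' rule, conditioning on where the gold coin actually is.
If it is in any of boxes 1, 2, 3, and 4 (prior 1/6 each): the host would have opened box 6 instead, probability 0; weight (1/6)·0 = 0 each.
If it is in box 5 (prior 1/6): the host opened box 5, so this case is ruled out; weight (1/6)·0 = 0.
If it is in box 6 (prior 1/6): box 5 is the highest-numbered option available, probability 1; weight (1/6)·1 = 1/6.
The weights sum to 1/6.
So P(the gold coin in box 1 | the host opened box 5) = 0 / (1/6) = 0.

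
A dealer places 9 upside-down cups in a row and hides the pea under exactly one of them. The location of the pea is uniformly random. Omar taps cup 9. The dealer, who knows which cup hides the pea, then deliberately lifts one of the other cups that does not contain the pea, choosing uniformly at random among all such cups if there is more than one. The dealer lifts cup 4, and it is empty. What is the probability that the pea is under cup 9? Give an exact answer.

Condition on the true location of the pea.
If it is under any of cups 1, 2, 3, 5, 6, 7, and 8 (prior 1/9 each): the dealer has 7 equally likely choices, so probability 1/7; weight (1/9)·(1/7) = 1/63 each.
If it is under cup 4 (prior 1/9): the dealer opened cup 4, so this case is ruled out; weight (1/9)·0 = 0.
If it is under cup 9 (prior 1/9): the dealer has 8 equally likely choices, so probability 1/8; weight (1/9)·(1/8) = 1/72.
The weights sum to 1/8.
So P(the pea under cup 9 | the dealer opened cup 4) = (1/72) / (1/8) = 1/9.

1/9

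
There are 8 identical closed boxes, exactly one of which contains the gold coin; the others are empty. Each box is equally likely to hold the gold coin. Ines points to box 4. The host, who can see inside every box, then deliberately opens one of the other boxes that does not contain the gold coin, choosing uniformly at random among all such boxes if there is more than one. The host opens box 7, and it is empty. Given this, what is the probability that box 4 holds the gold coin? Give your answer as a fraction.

Apply Bayes' rule, conditioning on where the gold coin actually is.
If it is in any of boxes 1, 2, 3, 5, 6, and 8 (prior 1/8 each): the host has 6 equally likely choices, so probability 1/6; weight (1/8)·(1/6) = 1/48 each.
If it is in box 4 (prior 1/8): the host has 7 equally likely choices, so probability 1/7; weight (1/8)·(1/7) = 1/56.
If it is in box 7 (prior 1/8): the host opened box 7, so this case is ruled out; weight (1/8)·0 = 0.
The weights sum to 1/7.
So P(the gold coin in box 4 | the host opened box 7) = (1/56) / (1/7) = 1/8.

1/8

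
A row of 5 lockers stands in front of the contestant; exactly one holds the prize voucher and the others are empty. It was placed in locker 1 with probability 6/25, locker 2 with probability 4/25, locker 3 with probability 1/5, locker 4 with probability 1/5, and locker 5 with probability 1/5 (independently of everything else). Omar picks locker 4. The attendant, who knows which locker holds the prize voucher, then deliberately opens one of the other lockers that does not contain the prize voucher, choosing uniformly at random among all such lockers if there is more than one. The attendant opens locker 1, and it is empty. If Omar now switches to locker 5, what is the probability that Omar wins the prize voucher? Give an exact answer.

20/71

Condition on the true location of the prize voucher.
If it is in locker 1 (prior 6/25): the attendant opened locker 1, so this case is ruled out; weight (6/25)·0 = 0.
If it is in locker 2 (prior 4/25): the attendant has 3 equally likely choices, so probability 1/3; weight (4/25)·(1/3) = 4/75.
If it is in either of lockers 3 and 5 (prior 1/5 each): the attendant has 3 equally likely choices, so probability 1/3; weight (1/5)·(1/3) = 1/15 each.
If it is in locker 4 (prior 1/5): the attendant has 4 equally likely choices, so probability 1/4; weight (1/5)·(1/4) = 1/20.
The weights sum to 71/300.
So P(the prize voucher in locker 5 | the attendant opened locker 1) = (1/15) / (71/300) = 20/71.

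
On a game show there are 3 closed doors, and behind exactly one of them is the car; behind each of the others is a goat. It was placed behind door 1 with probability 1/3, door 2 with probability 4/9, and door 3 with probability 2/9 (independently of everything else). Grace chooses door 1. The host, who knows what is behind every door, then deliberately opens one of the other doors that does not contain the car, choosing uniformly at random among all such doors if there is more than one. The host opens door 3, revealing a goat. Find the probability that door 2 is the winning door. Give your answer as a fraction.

8/11

Condition on the true location of the car.
If it is behind door 1 (prior 1/3): the host has 2 equally likely choices, so probability 1/2; weight (1/3)·(1/2) = 1/6.
If it is behind door 2 (prior 4/9): the host has no choice, probability 1; weight (4/9)·1 = 4/9.
If it is behind door 3 (prior 2/9): the host opened door 3, so this case is ruled out; weight (2/9)·0 = 0.
The weights sum to 11/18.
So P(the car behind door 2 | the host opened door 3) = (4/9) / (11/18) = 8/11.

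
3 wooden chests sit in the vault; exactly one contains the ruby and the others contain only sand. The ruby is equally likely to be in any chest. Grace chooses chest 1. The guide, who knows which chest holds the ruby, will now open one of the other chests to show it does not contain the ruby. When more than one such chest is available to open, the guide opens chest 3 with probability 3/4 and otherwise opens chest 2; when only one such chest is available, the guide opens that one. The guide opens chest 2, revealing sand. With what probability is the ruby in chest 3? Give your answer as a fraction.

Condition on the true location of the ruby.
If it is in chest 1 (prior 1/3): chest 3 is available but not opened, probability 1/4; weight (1/3)·(1/4) = 1/12.
If it is in chest 2 (prior 1/3): the guide opened chest 2, so this case is ruled out; weight (1/3)·0 = 0.
If it is in chest 3 (prior 1/3): only chest 2 is available, probability 1; weight (1/3)·1 = 1/3.
The weights sum to 5/12.
So P(the ruby in chest 3 | the guide opened chest 2) = (1/3) / (5/12) = 4/5.

4/5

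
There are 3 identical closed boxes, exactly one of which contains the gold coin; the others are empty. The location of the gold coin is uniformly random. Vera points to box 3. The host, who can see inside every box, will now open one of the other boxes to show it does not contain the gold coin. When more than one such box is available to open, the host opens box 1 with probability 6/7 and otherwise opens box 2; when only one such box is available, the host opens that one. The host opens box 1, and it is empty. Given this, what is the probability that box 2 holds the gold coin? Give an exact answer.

7/13

Consider each possible location of the gold coin in turn.
If it is in box 1 (prior 1/3): the host opened box 1, so this case is ruled out; weight (1/3)·0 = 0.
If it is in box 2 (prior 1/3): only box 1 is available, probability 1; weight (1/3)·1 = 1/3.
If it is in box 3 (prior 1/3): box 1 is available, opened with probability 6/7; weight (1/3)·(6/7) = 2/7.
The weights sum to 13/21.
So P(the gold coin in box 2 | the host opened box 1) = (1/3) / (13/21) = 7/13.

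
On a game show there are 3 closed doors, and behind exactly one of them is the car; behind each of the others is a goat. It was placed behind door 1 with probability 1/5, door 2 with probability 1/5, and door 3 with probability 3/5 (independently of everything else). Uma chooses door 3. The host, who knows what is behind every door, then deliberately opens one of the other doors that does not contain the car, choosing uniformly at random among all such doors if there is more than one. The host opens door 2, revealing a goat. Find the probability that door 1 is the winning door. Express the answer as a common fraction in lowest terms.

2/5

Consider each possible location of the car in turn.
If it is behind door 1 (prior 1/5): the host has no choice, probability 1; weight (1/5)·1 = 1/5.
If it is behind door 2 (prior 1/5): the host opened door 2, so this case is ruled out; weight (1/5)·0 = 0.
If it is behind door 3 (prior 3/5): the host has 2 equally likely choices, so probability 1/2; weight (3/5)·(1/2) = 3/10.
The weights sum to 1/2.
So P(the car behind door 1 | the host opened door 2) = (1/5) / (1/2) = 2/5.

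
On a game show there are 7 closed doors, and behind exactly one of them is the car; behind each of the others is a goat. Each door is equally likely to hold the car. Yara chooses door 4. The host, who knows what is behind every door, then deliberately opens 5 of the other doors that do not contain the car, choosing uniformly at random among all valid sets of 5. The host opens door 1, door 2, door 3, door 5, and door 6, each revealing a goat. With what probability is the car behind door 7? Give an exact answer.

Condition on the true location of the car.
If it is behind any of doors 1, 2, 3, 5, and 6 (prior 1/7 each): that door was opened and seen not to hold the prize — ruled out; weight (1/7)·0 = 0 each.
If it is behind door 4 (prior 1/7): the host has 6 equally likely choices, so probability 1/6; weight (1/7)·(1/6) = 1/42.
If it is behind door 7 (prior 1/7): the host has no choice, probability 1; weight (1/7)·1 = 1/7.
The weights sum to 1/6.
So P(the car behind door 7 | the host opened door 1, door 2, door 3, door 5, and door 6) = (1/7) / (1/6) = 6/7.

6/7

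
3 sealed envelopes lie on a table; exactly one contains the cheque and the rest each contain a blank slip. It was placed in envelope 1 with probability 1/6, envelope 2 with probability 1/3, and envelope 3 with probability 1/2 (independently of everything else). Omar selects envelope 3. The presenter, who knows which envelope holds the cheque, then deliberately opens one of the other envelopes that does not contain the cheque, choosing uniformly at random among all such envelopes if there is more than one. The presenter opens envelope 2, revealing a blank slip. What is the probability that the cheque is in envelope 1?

Condition on the true location of the cheque.
If it is in envelope 1 (prior 1/6): the presenter has no choice, probability 1; weight (1/6)·1 = 1/6.
If it is in envelope 2 (prior 1/3): the presenter opened envelope 2, so this case is ruled out; weight (1/3)·0 = 0.
If it is in envelope 3 (prior 1/2): the presenter has 2 equally likely choices, so probability 1/2; weight (1/2)·(1/2) = 1/4.
The weights sum to 5/12.
So P(the cheque in envelope 1 | the presenter opened envelope 2) = (1/6) / (5/12) = 2/5.

2/5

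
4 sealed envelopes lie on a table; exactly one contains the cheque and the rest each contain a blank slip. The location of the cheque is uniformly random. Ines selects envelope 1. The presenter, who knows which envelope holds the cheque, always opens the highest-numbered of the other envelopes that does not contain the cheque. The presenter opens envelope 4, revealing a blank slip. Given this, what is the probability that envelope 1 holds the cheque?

Consider each possible location of the cheque in turn.
If it is in any of envelopes 1, 2, and 3 (prior 1/4 each): envelope 4 is the highest-numbered option available, probability 1; weight (1/4)·1 = 1/4 each.
If it is in envelope 4 (prior 1/4): the presenter opened envelope 4, so this case is ruled out; weight (1/4)·0 = 0.
The weights sum to 3/4.
So P(the cheque in envelope 1 | the presenter opened envelope 4) = (1/4) / (3/4) = 1/3.

1/3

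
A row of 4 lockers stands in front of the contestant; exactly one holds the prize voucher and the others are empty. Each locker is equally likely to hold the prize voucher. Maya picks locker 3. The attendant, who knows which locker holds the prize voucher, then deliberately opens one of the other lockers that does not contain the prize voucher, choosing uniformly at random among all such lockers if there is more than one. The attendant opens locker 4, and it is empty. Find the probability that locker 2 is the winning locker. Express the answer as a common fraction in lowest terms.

3/8

Apply Bayes' rule, conditioning on where the prize voucher actually is.
If it is in either of lockers 1 and 2 (prior 1/4 each): the attendant has 2 equally likely choices, so probability 1/2; weight (1/4)·(1/2) = 1/8 each.
If it is in locker 3 (prior 1/4): the attendant has 3 equally likely choices, so probability 1/3; weight (1/4)·(1/3) = 1/12.
If it is in locker 4 (prior 1/4): the attendant opened locker 4, so this case is ruled out; weight (1/4)·0 = 0.
The weights sum to 1/3.
So P(the prize voucher in locker 2 | the attendant opened locker 4) = (1/8) / (1/3) = 3/8.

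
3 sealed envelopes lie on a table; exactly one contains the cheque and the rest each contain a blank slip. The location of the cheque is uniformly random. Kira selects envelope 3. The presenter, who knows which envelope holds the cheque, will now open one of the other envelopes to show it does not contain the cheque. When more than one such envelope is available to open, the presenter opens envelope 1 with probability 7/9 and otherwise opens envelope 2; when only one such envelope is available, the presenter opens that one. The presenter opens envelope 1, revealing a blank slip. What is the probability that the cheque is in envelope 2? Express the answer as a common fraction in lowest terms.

Apply Bayes' rule, conditioning on where the cheque actually is.
If it is in envelope 1 (prior 1/3): the presenter opened envelope 1, so this case is ruled out; weight (1/3)·0 = 0.
If it is in envelope 2 (prior 1/3): only envelope 1 is available, probability 1; weight (1/3)·1 = 1/3.
If it is in envelope 3 (prior 1/3): envelope 1 is available, opened with probability 7/9; weight (1/3)·(7/9) = 7/27.
The weights sum to 16/27.
So P(the cheque in envelope 2 | the presenter opened envelope 1) = (1/3) / (16/27) = 9/16.

9/16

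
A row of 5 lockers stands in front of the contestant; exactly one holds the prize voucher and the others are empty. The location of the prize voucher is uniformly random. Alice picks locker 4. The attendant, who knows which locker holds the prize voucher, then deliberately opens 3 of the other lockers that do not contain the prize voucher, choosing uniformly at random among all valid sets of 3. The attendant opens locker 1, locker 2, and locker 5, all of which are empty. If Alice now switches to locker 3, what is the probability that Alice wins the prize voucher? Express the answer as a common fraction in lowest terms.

Consider each possible location of the prize voucher in turn.
If it is in any of lockers 1, 2, and 5 (prior 1/5 each): that locker was opened and seen not to hold the prize — ruled out; weight (1/5)·0 = 0 each.
If it is in locker 3 (prior 1/5): the attendant has no choice, probability 1; weight (1/5)·1 = 1/5.
If it is in locker 4 (prior 1/5): the attendant has 4 equally likely choices, so probability 1/4; weight (1/5)·(1/4) = 1/20.
The weights sum to 1/4.
So P(the prize voucher in locker 3 | the attendant opened locker 1, locker 2, and locker 5) = (1/5) / (1/4) = 4/5.

4/5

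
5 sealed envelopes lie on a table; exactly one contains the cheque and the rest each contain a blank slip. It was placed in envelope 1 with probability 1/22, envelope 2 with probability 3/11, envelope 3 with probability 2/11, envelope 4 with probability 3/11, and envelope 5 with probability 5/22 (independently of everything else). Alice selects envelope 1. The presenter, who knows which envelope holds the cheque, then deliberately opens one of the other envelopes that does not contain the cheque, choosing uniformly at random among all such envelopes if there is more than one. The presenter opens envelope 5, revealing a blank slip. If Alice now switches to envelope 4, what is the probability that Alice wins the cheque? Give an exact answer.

Consider each possible location of the cheque in turn.
If it is in envelope 1 (prior 1/22): the presenter has 4 equally likely choices, so probability 1/4; weight (1/22)·(1/4) = 1/88.
If it is in either of envelopes 2 and 4 (prior 3/11 each): the presenter has 3 equally likely choices, so probability 1/3; weight (3/11)·(1/3) = 1/11 each.
If it is in envelope 3 (prior 2/11): the presenter has 3 equally likely choices, so probability 1/3; weight (2/11)·(1/3) = 2/33.
If it is in envelope 5 (prior 5/22): the presenter opened envelope 5, so this case is ruled out; weight (5/22)·0 = 0.
The weights sum to 67/264.
So P(the cheque in envelope 4 | the presenter opened envelope 5) = (1/11) / (67/264) = 24/67.

24/67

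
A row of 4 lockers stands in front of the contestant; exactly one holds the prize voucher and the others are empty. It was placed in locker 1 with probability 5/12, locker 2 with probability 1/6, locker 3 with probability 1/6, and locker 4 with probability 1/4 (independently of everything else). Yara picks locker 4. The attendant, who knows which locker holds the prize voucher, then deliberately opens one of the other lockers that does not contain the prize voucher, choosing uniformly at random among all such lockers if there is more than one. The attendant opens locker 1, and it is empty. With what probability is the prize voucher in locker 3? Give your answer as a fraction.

Apply Bayes' rule, conditioning on where the prize voucher actually is.
If it is in locker 1 (prior 5/12): the attendant opened locker 1, so this case is ruled out; weight (5/12)·0 = 0.
If it is in either of lockers 2 and 3 (prior 1/6 each): the attendant has 2 equally likely choices, so probability 1/2; weight (1/6)·(1/2) = 1/12 each.
If it is in locker 4 (prior 1/4): the attendant has 3 equally likely choices, so probability 1/3; weight (1/4)·(1/3) = 1/12.
The weights sum to 1/4.
So P(the prize voucher in locker 3 | the attendant opened locker 1) = (1/12) / (1/4) = 1/3.

1/3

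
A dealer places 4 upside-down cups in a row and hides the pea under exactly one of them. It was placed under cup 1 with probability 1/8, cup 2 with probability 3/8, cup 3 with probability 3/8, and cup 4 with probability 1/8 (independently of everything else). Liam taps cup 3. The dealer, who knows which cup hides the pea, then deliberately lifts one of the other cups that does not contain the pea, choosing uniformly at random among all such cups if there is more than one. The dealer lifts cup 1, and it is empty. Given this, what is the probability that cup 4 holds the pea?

1/6

Consider each possible location of the pea in turn.
If it is under cup 1 (prior 1/8): the dealer opened cup 1, so this case is ruled out; weight (1/8)·0 = 0.
If it is under cup 2 (prior 3/8): the dealer has 2 equally likely choices, so probability 1/2; weight (3/8)·(1/2) = 3/16.
If it is under cup 3 (prior 3/8): the dealer has 3 equally likely choices, so probability 1/3; weight (3/8)·(1/3) = 1/8.
If it is under cup 4 (prior 1/8): the dealer has 2 equally likely choices, so probability 1/2; weight (1/8)·(1/2) = 1/16.
The weights sum to 3/8.
So P(the pea under cup 4 | the dealer opened cup 1) = (1/16) / (3/8) = 1/6.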